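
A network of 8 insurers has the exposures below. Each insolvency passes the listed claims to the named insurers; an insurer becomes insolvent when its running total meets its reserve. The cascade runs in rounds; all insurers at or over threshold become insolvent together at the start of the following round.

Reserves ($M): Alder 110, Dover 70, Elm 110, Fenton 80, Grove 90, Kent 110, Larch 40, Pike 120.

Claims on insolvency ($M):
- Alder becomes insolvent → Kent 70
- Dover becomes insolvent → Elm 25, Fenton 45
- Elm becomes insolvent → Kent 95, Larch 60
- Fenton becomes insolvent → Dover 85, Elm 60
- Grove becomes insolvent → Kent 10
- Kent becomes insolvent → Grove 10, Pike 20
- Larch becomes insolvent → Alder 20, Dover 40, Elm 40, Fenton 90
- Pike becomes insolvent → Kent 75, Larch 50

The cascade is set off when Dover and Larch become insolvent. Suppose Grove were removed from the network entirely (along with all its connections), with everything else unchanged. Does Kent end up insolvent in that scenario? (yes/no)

With Grove removed:
Round 1 — Dover, Larch become insolvent (initial).
  Alder: +20 → 20 < 110
  Elm: +25+40 → 65 < 110
  Fenton: +45+90 → 135 ≥ 80
Round 2 — Fenton becomes insolvent.
  Elm: +60 → 125 ≥ 110
Round 3 — Elm becomes insolvent.
  Kent: +95 → 95 < 110
No further insolvencies.

no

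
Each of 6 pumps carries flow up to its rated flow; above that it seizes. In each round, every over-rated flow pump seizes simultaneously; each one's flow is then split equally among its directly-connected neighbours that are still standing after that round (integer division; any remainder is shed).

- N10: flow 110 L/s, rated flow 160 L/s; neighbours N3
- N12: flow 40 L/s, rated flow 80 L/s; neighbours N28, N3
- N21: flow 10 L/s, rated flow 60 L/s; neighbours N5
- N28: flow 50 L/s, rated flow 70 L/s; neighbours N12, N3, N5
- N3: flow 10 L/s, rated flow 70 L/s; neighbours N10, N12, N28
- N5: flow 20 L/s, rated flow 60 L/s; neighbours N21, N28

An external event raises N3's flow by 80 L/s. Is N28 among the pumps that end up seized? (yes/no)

yes

Round 1 — N3 at 90 > 70. N3 seizes.
  N3 sheds 90 L/s to N10, N12, N28: 30 each.
    N10: 110+30 = 140 ≤ 160
    N12: 40+30 = 70 ≤ 80
    N28: 50+30 = 80 > 70
Round 2 — N28 seizes.
  N28 sheds 80 L/s to N12, N5: 40 each.
    N12: 70+40 = 110 > 80
    N5: 20+40 = 60 ≤ 60
Round 3 — N12 seizes.
  N12 sheds 110 L/s: no online neighbours, lost.
No further seizures.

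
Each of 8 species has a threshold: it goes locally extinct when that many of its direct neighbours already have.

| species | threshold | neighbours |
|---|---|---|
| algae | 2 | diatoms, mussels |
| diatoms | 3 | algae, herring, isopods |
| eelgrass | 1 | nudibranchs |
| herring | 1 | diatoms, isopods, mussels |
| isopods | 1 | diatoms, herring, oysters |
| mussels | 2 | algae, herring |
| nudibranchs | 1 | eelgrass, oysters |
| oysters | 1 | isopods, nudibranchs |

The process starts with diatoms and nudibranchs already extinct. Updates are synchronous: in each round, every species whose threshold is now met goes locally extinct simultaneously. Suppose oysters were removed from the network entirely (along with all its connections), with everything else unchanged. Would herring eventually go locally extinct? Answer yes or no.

yes

With oysters removed:
Round 1 — diatoms, nudibranchs go locally extinct (initial).
Round 2 — checking thresholds:
  algae: 1 of 2 neighbours < 2, below threshold.
  eelgrass: 1 of 1 neighbours ≥ 1, goes locally extinct.
  herring: 1 of 3 neighbours ≥ 1, goes locally extinct.
  isopods: 1 of 2 neighbours ≥ 1, goes locally extinct.
Round 3 — no new extinctions; cascade stops.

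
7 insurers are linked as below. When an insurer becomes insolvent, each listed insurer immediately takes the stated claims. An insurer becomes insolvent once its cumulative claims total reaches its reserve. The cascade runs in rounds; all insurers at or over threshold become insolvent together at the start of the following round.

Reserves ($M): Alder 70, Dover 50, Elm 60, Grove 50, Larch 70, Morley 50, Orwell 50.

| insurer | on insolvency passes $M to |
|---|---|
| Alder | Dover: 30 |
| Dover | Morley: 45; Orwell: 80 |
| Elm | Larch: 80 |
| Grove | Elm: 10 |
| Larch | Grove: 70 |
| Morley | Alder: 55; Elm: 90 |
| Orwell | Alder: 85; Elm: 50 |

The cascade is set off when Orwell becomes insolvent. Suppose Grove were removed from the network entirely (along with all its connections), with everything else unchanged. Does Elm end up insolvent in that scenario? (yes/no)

With Grove removed:
Round 1 — Orwell becomes insolvent (initial).
  Alder: +85 → 85 ≥ 70
  Elm: +50 → 50 < 60
Round 2 — Alder becomes insolvent.
  Dover: +30 → 30 < 50
No further insolvencies.

no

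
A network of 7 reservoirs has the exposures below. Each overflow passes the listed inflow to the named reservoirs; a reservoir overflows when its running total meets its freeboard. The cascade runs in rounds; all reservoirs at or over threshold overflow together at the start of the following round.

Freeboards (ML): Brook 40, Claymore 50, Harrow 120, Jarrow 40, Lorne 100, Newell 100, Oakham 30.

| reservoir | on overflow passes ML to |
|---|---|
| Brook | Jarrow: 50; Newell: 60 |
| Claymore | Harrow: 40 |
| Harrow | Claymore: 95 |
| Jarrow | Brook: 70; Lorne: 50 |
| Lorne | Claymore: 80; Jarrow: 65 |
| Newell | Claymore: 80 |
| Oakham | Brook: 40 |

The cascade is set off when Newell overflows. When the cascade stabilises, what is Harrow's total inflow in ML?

40

Round 1 — Newell overflows (initial).
  Claymore: +80 → 80 ≥ 50
Round 2 — Claymore overflows.
  Harrow: +40 → 40 < 120
No further overflows.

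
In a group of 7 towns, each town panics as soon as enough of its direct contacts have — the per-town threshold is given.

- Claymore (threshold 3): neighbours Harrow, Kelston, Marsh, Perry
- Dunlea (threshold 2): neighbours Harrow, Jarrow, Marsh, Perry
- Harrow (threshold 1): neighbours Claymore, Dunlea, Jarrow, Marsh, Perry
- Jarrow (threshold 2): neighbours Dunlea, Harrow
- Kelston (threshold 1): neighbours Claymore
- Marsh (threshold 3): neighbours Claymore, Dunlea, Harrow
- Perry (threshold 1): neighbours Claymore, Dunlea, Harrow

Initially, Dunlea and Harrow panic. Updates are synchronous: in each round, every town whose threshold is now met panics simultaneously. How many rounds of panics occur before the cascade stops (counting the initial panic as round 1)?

Round 1 — Dunlea, Harrow panic (initial).
Round 2 — checking thresholds:
  Claymore: 1 of 4 neighbours < 3, holds.
  Jarrow: 2 of 2 neighbours ≥ 2, panics.
  Marsh: 2 of 3 neighbours < 3, holds.
  Perry: 2 of 3 neighbours ≥ 1, panics.
Round 3 — no new panics; cascade stops.

2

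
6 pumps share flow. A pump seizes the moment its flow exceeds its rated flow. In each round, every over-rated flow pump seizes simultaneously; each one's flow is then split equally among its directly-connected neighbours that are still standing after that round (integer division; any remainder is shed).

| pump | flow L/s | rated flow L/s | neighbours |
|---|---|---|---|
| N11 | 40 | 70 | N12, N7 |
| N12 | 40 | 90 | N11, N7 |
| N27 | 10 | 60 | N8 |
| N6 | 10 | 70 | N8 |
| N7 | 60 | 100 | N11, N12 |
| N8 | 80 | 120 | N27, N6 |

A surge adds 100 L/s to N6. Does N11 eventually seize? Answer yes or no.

Round 1 — N6 at 110 > 70. N6 seizes.
  N6 sheds 110 L/s to N8: 110 each.
    N8: 80+110 = 190 > 120
Round 2 — N8 seizes.
  N8 sheds 190 L/s to N27: 190 each.
    N27: 10+190 = 200 > 60
Round 3 — N27 seizes.
  N27 sheds 200 L/s: no online neighbours, lost.
No further seizures.

no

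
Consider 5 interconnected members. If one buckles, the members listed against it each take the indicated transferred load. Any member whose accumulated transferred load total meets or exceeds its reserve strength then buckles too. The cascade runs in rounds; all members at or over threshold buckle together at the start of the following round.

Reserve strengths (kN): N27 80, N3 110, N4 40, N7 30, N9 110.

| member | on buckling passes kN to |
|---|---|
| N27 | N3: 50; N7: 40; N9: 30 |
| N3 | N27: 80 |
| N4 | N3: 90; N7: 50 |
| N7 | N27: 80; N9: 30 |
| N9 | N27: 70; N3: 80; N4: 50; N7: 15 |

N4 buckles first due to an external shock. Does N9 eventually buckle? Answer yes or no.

Round 1 — N4 buckles (initial).
  N3: +90 → 90 < 110
  N7: +50 → 50 ≥ 30
Round 2 — N7 buckles.
  N27: +80 → 80 ≥ 80
  N9: +30 → 30 < 110
Round 3 — N27 buckles.
  N3: +50 → 140 ≥ 110
  N9: +30 → 60 < 110
Round 4 — N3 buckles.
No further bucklings.

no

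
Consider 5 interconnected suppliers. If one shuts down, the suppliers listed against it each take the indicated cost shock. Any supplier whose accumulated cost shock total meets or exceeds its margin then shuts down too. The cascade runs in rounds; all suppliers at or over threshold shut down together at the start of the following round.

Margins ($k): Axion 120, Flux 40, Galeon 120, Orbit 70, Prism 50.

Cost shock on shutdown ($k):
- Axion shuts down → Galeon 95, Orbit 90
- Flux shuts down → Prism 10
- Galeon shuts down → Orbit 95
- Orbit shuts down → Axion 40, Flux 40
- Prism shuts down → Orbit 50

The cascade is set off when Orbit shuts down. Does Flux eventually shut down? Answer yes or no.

Round 1 — Orbit shuts down (initial).
  Axion: +40 → 40 < 120
  Flux: +40 → 40 ≥ 40
Round 2 — Flux shuts down.
  Prism: +10 → 10 < 50
No further shutdowns.

yes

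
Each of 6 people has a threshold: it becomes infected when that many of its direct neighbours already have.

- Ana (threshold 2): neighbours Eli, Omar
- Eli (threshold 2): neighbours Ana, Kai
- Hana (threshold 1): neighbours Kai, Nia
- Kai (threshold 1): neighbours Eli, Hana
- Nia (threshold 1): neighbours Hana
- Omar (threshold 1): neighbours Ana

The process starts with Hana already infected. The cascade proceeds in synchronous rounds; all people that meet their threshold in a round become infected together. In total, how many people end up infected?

Round 1 — Hana becomes infected (initial).
Round 2 — checking thresholds:
  Kai: 1 of 2 neighbours ≥ 1, becomes infected.
  Nia: 1 of 1 neighbours ≥ 1, becomes infected.
Round 3 — no new infections; cascade stops.

3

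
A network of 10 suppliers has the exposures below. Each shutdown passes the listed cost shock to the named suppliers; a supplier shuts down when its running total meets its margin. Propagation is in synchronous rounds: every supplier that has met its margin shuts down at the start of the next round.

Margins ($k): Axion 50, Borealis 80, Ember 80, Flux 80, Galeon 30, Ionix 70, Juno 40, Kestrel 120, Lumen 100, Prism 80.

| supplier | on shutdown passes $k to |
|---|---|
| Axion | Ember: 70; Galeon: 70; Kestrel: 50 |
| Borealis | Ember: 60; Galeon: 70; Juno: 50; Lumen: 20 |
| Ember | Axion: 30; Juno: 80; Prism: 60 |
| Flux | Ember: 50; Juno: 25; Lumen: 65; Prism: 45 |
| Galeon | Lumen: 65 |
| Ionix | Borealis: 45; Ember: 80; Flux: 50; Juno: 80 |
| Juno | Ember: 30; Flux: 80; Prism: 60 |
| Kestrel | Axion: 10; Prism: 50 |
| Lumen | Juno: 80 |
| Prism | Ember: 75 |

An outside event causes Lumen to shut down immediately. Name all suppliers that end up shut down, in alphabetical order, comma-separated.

Round 1 — Lumen shuts down (initial).
  Juno: +80 → 80 ≥ 40
Round 2 — Juno shuts down.
  Ember: +30 → 30 < 80
  Flux: +80 → 80 ≥ 80
  Prism: +60 → 60 < 80
Round 3 — Flux shuts down.
  Ember: +50 → 80 ≥ 80
  Prism: +45 → 105 ≥ 80
Round 4 — Ember, Prism shut down.
  Axion: +30 → 30 < 50
No further shutdowns.

Ember, Flux, Juno, Lumen, Prism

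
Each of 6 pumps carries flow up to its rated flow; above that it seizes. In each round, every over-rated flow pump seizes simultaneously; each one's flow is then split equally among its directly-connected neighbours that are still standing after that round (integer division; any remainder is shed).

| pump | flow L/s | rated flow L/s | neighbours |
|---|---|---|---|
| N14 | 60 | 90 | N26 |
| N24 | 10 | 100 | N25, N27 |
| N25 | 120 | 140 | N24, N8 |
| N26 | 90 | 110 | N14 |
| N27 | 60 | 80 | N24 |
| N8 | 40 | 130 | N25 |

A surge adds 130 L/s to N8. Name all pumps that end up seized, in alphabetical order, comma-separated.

Round 1 — N8 at 170 > 130. N8 seizes.
  N8 sheds 170 L/s to N25: 170 each.
    N25: 120+170 = 290 > 140
Round 2 — N25 seizes.
  N25 sheds 290 L/s to N24: 290 each.
    N24: 10+290 = 300 > 100
Round 3 — N24 seizes.
  N24 sheds 300 L/s to N27: 300 each.
    N27: 60+300 = 360 > 80
Round 4 — N27 seizes.
  N27 sheds 360 L/s: no online neighbours, lost.
No further seizures.

N24, N25, N27, N8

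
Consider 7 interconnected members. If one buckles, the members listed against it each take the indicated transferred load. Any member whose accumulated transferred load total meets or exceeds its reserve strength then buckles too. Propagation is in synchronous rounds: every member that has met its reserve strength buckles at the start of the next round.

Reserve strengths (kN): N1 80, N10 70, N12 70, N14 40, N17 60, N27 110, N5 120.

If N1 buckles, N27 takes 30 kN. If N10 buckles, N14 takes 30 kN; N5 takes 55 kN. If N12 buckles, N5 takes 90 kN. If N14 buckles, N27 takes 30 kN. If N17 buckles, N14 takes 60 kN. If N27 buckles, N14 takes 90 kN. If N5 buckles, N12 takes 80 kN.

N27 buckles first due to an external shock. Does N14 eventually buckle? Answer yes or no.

Round 1 — N27 buckles (initial).
  N14: +90 → 90 ≥ 40
Round 2 — N14 buckles.
No further bucklings.

yes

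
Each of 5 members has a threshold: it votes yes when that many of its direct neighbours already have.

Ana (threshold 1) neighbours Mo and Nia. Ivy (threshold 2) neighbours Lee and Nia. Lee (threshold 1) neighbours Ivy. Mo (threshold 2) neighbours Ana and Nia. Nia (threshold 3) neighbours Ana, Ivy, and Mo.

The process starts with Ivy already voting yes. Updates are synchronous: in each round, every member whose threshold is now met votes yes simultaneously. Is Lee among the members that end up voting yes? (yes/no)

Round 1 — Ivy votes yes (initial).
Round 2 — checking thresholds:
  Lee: 1 of 1 neighbours ≥ 1, votes yes.
  Nia: 1 of 3 neighbours < 3, below threshold.
Round 3 — no new yes votes; cascade stops.

yes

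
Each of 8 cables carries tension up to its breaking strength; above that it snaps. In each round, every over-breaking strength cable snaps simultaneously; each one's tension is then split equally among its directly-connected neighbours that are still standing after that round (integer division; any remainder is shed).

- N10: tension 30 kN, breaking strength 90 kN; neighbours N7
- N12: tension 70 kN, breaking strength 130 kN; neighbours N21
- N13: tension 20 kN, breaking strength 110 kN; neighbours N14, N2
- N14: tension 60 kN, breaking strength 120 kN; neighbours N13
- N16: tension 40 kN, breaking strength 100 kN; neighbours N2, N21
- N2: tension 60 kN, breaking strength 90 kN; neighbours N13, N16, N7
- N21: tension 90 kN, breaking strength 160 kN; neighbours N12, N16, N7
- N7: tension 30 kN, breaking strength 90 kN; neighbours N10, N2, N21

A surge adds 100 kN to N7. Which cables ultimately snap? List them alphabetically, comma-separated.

Round 1 — N7 at 130 > 90. N7 snaps.
  N7 sheds 130 kN to N10, N2, N21: 43 each (1 lost).
    N10: 30+43 = 73 ≤ 90
    N2: 60+43 = 103 > 90
    N21: 90+43 = 133 ≤ 160
Round 2 — N2 snaps.
  N2 sheds 103 kN to N13, N16: 51 each (1 lost).
    N13: 20+51 = 71 ≤ 110
    N16: 40+51 = 91 ≤ 100
No further breaks.

N2, N7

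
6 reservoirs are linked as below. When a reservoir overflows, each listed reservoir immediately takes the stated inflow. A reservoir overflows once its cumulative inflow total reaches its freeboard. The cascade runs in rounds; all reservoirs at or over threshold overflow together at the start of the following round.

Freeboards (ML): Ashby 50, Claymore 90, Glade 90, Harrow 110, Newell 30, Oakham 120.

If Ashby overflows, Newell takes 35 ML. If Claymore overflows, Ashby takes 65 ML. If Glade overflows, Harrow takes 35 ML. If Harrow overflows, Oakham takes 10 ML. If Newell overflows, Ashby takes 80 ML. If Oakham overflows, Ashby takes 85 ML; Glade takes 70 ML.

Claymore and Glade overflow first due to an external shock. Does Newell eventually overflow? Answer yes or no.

Round 1 — Claymore, Glade overflow (initial).
  Ashby: +65 → 65 ≥ 50
  Harrow: +35 → 35 < 110
Round 2 — Ashby overflows.
  Newell: +35 → 35 ≥ 30
Round 3 — Newell overflows.
No further overflows.

yes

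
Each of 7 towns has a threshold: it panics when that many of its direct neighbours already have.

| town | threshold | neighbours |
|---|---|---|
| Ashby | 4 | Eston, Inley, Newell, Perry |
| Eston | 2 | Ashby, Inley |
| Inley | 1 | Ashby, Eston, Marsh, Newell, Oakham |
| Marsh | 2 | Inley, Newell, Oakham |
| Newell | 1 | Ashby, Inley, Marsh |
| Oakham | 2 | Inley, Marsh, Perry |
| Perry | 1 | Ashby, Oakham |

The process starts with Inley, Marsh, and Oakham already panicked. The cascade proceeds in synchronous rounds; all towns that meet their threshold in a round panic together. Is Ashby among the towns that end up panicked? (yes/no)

no

Round 1 — Inley, Marsh, Oakham panic (initial).
Round 2 — checking thresholds:
  Ashby: 1 of 4 neighbours < 4, below threshold.
  Eston: 1 of 2 neighbours < 2, below threshold.
  Newell: 2 of 3 neighbours ≥ 1, panics.
  Perry: 1 of 2 neighbours ≥ 1, panics.
Round 3 — no new panics; cascade stops.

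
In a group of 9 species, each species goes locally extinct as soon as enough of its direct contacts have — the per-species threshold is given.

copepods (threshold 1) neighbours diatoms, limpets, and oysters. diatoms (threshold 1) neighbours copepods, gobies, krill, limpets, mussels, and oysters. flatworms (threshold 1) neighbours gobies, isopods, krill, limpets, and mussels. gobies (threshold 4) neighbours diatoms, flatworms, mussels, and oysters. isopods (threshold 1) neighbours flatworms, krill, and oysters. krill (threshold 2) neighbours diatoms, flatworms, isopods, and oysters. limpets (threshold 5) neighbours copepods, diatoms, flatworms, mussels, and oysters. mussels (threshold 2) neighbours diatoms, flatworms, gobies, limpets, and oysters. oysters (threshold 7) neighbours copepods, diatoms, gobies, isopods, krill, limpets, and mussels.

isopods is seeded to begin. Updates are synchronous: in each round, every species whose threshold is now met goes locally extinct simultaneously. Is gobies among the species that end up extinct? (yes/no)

Round 1 — isopods goes locally extinct (initial).
Round 2 — checking thresholds:
  flatworms: 1 of 5 neighbours ≥ 1, goes locally extinct.
  krill: 1 of 4 neighbours < 2, not yet.
  oysters: 1 of 7 neighbours < 7, not yet.
Round 3 — checking thresholds:
  gobies: 1 of 4 neighbours < 4, not yet.
  krill: 2 of 4 neighbours ≥ 2, goes locally extinct.
  limpets: 1 of 5 neighbours < 5, not yet.
  mussels: 1 of 5 neighbours < 2, not yet.
  oysters: 1 of 7 neighbours < 7, not yet.
Round 4 — checking thresholds:
  diatoms: 1 of 6 neighbours ≥ 1, goes locally extinct.
  gobies: 1 of 4 neighbours < 4, not yet.
  limpets: 1 of 5 neighbours < 5, not yet.
  mussels: 1 of 5 neighbours < 2, not yet.
  oysters: 2 of 7 neighbours < 7, not yet.
Round 5 — checking thresholds:
  copepods: 1 of 3 neighbours ≥ 1, goes locally extinct.
  gobies: 2 of 4 neighbours < 4, not yet.
  limpets: 2 of 5 neighbours < 5, not yet.
  mussels: 2 of 5 neighbours ≥ 2, goes locally extinct.
  oysters: 3 of 7 neighbours < 7, not yet.
Round 6 — no new extinctions; cascade stops.

no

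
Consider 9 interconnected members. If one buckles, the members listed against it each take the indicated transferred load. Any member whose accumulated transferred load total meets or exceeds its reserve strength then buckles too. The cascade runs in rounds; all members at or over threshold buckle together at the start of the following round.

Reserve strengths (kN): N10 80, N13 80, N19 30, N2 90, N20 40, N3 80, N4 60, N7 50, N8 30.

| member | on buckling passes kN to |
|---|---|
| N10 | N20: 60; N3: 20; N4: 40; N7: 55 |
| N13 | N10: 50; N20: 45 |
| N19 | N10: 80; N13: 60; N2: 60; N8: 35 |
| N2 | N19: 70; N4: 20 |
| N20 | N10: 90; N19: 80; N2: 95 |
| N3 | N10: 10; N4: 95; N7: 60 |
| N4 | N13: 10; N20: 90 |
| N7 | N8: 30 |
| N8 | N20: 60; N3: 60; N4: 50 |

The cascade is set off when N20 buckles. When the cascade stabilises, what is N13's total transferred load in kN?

Round 1 — N20 buckles (initial).
  N10: +90 → 90 ≥ 80
  N19: +80 → 80 ≥ 30
  N2: +95 → 95 ≥ 90
Round 2 — N10, N19, N2 buckle.
  N13: +60 → 60 < 80
  N3: +20 → 20 < 80
  N4: +40+20 → 60 ≥ 60
  N7: +55 → 55 ≥ 50
  N8: +35 → 35 ≥ 30
Round 3 — N4, N7, N8 buckle.
  N13: +10 → 70 < 80
  N3: +60 → 80 ≥ 80
Round 4 — N3 buckles.
No further bucklings.

70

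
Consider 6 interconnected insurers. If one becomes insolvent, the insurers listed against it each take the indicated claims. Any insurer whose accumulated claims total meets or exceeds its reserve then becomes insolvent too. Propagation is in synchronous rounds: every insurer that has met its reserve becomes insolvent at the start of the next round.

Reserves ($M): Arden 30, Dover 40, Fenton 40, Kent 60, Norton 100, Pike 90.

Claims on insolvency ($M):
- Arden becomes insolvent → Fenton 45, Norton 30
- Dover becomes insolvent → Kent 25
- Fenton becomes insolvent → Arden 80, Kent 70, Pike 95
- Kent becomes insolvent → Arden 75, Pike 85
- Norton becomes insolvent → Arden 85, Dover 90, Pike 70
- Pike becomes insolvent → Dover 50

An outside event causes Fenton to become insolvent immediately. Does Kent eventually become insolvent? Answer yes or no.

yes

Round 1 — Fenton becomes insolvent (initial).
  Arden: +80 → 80 ≥ 30
  Kent: +70 → 70 ≥ 60
  Pike: +95 → 95 ≥ 90
Round 2 — Arden, Kent, Pike become insolvent.
  Dover: +50 → 50 ≥ 40
  Norton: +30 → 30 < 100
Round 3 — Dover becomes insolvent.
No further insolvencies.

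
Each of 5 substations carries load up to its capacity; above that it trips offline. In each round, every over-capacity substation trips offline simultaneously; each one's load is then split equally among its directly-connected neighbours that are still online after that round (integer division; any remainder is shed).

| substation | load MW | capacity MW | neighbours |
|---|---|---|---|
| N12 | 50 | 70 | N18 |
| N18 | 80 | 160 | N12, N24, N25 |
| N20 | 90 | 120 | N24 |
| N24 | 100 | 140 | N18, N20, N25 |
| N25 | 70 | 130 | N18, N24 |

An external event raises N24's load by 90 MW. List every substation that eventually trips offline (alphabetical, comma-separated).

N12, N18, N20, N24, N25

Round 1 — N24 at 190 > 140. N24 trips offline.
  N24 sheds 190 MW to N18, N20, N25: 63 each (1 lost).
    N18: 80+63 = 143 ≤ 160
    N20: 90+63 = 153 > 120
    N25: 70+63 = 133 > 130
Round 2 — N20, N25 trip offline.
  N20 sheds 153 MW: no online neighbours, lost.
  N25 sheds 133 MW to N18: 133 each.
    N18: 143+133 = 276 > 160
Round 3 — N18 trips offline.
  N18 sheds 276 MW to N12: 276 each.
    N12: 50+276 = 326 > 70
Round 4 — N12 trips offline.
  N12 sheds 326 MW: no online neighbours, lost.
No further trips.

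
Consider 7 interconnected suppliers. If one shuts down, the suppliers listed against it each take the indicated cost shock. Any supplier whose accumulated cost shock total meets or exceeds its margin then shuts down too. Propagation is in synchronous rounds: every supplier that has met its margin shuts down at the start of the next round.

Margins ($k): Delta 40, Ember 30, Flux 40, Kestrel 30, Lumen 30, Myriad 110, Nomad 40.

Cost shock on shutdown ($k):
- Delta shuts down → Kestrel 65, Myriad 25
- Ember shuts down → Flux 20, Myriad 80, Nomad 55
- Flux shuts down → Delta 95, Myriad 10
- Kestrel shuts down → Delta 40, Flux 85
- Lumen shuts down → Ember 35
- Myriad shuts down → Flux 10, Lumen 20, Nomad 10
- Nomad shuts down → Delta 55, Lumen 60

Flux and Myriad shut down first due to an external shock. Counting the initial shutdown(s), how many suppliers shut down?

4

Round 1 — Flux, Myriad shut down (initial).
  Delta: +95 → 95 ≥ 40
  Lumen: +20 → 20 < 30
  Nomad: +10 → 10 < 40
Round 2 — Delta shuts down.
  Kestrel: +65 → 65 ≥ 30
Round 3 — Kestrel shuts down.
No further shutdowns.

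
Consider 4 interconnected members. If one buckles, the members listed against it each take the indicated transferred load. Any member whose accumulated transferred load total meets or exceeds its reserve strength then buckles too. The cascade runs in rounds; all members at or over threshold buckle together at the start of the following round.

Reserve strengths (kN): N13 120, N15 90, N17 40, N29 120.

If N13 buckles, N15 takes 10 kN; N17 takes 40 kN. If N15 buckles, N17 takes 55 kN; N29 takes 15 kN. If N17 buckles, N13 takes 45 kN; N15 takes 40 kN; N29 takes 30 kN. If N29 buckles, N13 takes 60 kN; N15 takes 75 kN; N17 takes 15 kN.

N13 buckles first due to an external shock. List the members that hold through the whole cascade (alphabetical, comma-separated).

Round 1 — N13 buckles (initial).
  N15: +10 → 10 < 90
  N17: +40 → 40 ≥ 40
Round 2 — N17 buckles.
  N15: +40 → 50 < 90
  N29: +30 → 30 < 120
No further bucklings.

N15, N29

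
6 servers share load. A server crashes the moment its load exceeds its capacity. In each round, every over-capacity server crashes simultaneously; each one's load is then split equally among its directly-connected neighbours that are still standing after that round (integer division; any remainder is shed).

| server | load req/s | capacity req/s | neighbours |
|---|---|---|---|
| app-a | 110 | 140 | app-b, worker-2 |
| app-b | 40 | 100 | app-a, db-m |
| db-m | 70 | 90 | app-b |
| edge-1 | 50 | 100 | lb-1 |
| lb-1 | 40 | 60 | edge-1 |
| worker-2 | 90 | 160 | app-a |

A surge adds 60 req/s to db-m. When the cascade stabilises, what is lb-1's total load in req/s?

40

Round 1 — db-m at 130 > 90. db-m crashes.
  db-m sheds 130 req/s to app-b: 130 each.
    app-b: 40+130 = 170 > 100
Round 2 — app-b crashes.
  app-b sheds 170 req/s to app-a: 170 each.
    app-a: 110+170 = 280 > 140
Round 3 — app-a crashes.
  app-a sheds 280 req/s to worker-2: 280 each.
    worker-2: 90+280 = 370 > 160
Round 4 — worker-2 crashes.
  worker-2 sheds 370 req/s: no online neighbours, lost.
No further crashes.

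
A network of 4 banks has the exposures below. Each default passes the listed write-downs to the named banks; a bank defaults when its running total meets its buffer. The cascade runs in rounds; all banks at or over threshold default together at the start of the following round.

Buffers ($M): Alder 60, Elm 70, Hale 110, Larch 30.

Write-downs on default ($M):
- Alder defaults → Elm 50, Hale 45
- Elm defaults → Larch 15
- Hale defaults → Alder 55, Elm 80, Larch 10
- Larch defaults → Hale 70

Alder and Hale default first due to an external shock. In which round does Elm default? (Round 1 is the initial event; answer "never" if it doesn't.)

Round 1 — Alder, Hale default (initial).
  Elm: +50+80 → 130 ≥ 70
  Larch: +10 → 10 < 30
Round 2 — Elm defaults.
  Larch: +15 → 25 < 30
No further defaults.

2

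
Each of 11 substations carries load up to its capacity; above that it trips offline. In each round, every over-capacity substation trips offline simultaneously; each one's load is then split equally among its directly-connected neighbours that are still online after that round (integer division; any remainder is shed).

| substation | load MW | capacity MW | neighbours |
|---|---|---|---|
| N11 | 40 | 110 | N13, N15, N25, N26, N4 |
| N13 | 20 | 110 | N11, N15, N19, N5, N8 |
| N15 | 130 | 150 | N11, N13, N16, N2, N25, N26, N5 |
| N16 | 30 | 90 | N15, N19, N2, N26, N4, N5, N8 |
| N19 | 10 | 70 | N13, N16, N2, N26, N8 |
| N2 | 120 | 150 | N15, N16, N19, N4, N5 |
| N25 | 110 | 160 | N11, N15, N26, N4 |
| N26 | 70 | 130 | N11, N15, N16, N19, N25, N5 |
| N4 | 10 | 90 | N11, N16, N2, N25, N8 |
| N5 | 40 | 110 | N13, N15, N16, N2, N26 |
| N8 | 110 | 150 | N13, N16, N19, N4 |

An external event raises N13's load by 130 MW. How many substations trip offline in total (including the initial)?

2

Round 1 — N13 at 150 > 110. N13 trips offline.
  N13 sheds 150 MW to N11, N15, N19, N5, N8: 30 each.
    N11: 40+30 = 70 ≤ 110
    N15: 130+30 = 160 > 150
    N19: 10+30 = 40 ≤ 70
    N5: 40+30 = 70 ≤ 110
    N8: 110+30 = 140 ≤ 150
Round 2 — N15 trips offline.
  N15 sheds 160 MW to N11, N16, N2, N25, N26, N5: 26 each (4 lost).
    N11: 70+26 = 96 ≤ 110
    N16: 30+26 = 56 ≤ 90
    N2: 120+26 = 146 ≤ 150
    N25: 110+26 = 136 ≤ 160
    N26: 70+26 = 96 ≤ 130
    N5: 70+26 = 96 ≤ 110
No further trips.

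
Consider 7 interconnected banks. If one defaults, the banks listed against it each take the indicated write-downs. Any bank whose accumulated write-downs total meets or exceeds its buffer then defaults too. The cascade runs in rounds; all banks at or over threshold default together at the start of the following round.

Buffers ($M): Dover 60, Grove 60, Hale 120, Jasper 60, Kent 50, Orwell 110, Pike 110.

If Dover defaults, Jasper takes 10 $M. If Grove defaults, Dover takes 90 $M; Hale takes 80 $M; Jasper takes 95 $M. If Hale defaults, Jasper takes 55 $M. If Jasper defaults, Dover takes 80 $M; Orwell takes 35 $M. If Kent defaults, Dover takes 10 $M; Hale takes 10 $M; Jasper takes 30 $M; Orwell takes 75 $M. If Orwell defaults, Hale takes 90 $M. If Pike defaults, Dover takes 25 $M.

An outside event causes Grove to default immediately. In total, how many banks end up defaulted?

3

Round 1 — Grove defaults (initial).
  Dover: +90 → 90 ≥ 60
  Hale: +80 → 80 < 120
  Jasper: +95 → 95 ≥ 60
Round 2 — Dover, Jasper default.
  Orwell: +35 → 35 < 110
No further defaults.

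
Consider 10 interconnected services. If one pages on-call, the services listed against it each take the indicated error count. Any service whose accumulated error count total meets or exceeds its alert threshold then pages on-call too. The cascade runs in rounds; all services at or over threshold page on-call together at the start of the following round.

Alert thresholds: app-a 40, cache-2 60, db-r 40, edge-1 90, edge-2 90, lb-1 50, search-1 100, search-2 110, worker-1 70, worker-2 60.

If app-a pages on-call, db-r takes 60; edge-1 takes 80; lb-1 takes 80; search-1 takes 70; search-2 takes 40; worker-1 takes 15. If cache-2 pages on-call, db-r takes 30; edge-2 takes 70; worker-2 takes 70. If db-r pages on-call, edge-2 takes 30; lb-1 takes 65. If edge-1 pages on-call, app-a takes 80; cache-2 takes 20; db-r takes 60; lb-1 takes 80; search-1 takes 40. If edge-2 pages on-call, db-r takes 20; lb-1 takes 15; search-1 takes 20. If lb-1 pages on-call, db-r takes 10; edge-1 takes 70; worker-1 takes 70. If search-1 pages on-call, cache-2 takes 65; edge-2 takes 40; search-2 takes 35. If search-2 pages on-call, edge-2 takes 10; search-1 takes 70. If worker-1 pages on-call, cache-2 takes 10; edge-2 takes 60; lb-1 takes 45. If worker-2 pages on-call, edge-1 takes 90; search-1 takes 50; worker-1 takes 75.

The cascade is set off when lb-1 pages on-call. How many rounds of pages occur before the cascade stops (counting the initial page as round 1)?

Round 1 — lb-1 pages on-call (initial).
  db-r: +10 → 10 < 40
  edge-1: +70 → 70 < 90
  worker-1: +70 → 70 ≥ 70
Round 2 — worker-1 pages on-call.
  cache-2: +10 → 10 < 60
  edge-2: +60 → 60 < 90
No further pages.

2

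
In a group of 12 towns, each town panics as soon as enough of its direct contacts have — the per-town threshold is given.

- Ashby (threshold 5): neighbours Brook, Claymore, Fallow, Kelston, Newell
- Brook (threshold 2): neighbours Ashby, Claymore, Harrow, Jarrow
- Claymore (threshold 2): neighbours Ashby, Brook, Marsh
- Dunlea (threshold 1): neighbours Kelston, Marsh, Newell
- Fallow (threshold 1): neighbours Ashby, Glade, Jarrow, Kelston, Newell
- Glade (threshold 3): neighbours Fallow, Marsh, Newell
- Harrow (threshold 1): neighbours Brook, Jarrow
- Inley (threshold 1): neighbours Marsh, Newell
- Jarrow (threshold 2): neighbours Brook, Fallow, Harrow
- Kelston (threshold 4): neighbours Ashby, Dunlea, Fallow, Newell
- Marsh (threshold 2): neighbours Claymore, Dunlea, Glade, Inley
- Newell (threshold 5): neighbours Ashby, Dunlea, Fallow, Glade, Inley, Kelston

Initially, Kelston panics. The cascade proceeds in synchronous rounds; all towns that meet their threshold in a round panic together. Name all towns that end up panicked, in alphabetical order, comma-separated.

Round 1 — Kelston panics (initial).
Round 2 — checking thresholds:
  Ashby: 1 of 5 neighbours < 5, holds.
  Dunlea: 1 of 3 neighbours ≥ 1, panics.
  Fallow: 1 of 5 neighbours ≥ 1, panics.
  Newell: 1 of 6 neighbours < 5, holds.
Round 3 — no new panics; cascade stops.

Dunlea, Fallow, Kelston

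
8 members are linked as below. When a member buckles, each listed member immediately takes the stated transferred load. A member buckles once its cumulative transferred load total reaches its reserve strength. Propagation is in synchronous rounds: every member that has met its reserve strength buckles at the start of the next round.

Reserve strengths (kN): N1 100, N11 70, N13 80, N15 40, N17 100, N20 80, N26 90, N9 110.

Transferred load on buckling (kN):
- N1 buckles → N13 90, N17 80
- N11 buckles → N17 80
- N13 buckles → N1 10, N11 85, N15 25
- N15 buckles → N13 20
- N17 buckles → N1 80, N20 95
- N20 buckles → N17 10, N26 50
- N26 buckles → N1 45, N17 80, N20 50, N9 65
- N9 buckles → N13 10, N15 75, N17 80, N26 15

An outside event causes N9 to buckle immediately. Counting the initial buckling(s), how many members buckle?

2

Round 1 — N9 buckles (initial).
  N13: +10 → 10 < 80
  N15: +75 → 75 ≥ 40
  N17: +80 → 80 < 100
  N26: +15 → 15 < 90
Round 2 — N15 buckles.
  N13: +20 → 30 < 80
No further bucklings.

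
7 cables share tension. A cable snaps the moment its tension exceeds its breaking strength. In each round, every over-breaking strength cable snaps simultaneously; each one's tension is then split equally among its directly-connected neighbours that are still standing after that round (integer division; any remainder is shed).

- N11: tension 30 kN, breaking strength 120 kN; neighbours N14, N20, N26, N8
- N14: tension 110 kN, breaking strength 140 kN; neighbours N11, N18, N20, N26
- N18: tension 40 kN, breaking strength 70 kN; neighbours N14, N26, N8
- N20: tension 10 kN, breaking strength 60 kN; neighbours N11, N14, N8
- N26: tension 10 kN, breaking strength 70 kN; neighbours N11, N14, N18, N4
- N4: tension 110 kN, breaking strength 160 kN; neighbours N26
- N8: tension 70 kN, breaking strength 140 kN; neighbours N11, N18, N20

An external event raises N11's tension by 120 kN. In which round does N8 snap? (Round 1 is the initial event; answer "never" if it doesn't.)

Round 1 — N11 at 150 > 120. N11 snaps.
  N11 sheds 150 kN to N14, N20, N26, N8: 37 each (2 lost).
    N14: 110+37 = 147 > 140
    N20: 10+37 = 47 ≤ 60
    N26: 10+37 = 47 ≤ 70
    N8: 70+37 = 107 ≤ 140
Round 2 — N14 snaps.
  N14 sheds 147 kN to N18, N20, N26: 49 each.
    N18: 40+49 = 89 > 70
    N20: 47+49 = 96 > 60
    N26: 47+49 = 96 > 70
Round 3 — N18, N20, N26 snap.
  N18 sheds 89 kN to N8: 89 each.
    N8: 107+89 = 196 > 140
  N20 sheds 96 kN to N8: 96 each.
    N8: 196+96 = 292 > 140
  N26 sheds 96 kN to N4: 96 each.
    N4: 110+96 = 206 > 160
Round 4 — N4, N8 snap.
  N4 sheds 206 kN: no online neighbours, lost.
  N8 sheds 292 kN: no online neighbours, lost.
No further breaks.

4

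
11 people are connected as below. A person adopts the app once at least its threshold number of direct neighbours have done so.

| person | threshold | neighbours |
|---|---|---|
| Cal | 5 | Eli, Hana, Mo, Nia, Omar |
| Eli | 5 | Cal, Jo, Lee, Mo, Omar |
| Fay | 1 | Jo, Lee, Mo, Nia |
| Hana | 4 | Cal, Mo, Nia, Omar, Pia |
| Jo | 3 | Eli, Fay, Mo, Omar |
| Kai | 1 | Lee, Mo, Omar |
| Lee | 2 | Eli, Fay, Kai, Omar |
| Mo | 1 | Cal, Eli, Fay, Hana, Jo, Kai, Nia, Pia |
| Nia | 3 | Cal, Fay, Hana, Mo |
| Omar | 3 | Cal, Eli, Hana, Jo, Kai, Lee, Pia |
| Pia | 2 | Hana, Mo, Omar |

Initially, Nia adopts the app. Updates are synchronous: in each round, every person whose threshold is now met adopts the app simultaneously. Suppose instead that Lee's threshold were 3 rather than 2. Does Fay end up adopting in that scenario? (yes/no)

yes

With Lee's threshold at 3:
Round 1 — Nia adopts the app (initial).
Round 2 — checking thresholds:
  Cal: 1 of 5 neighbours < 5, holds.
  Fay: 1 of 4 neighbours ≥ 1, adopts the app.
  Hana: 1 of 5 neighbours < 4, holds.
  Mo: 1 of 8 neighbours ≥ 1, adopts the app.
Round 3 — checking thresholds:
  Cal: 2 of 5 neighbours < 5, holds.
  Eli: 1 of 5 neighbours < 5, holds.
  Hana: 2 of 5 neighbours < 4, holds.
  Jo: 2 of 4 neighbours < 3, holds.
  Kai: 1 of 3 neighbours ≥ 1, adopts the app.
  Lee: 1 of 4 neighbours < 3, holds.
  Pia: 1 of 3 neighbours < 2, holds.
Round 4 — no new adoptions; cascade stops.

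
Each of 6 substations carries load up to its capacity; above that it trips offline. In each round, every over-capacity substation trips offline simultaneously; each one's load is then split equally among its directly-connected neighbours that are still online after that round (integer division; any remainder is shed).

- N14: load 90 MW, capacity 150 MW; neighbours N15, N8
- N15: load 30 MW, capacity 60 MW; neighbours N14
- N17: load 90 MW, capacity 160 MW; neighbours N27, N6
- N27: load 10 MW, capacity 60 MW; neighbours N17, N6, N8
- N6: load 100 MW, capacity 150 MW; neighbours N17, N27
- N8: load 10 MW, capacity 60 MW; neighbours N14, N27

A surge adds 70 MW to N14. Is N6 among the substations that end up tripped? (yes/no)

Round 1 — N14 at 160 > 150. N14 trips offline.
  N14 sheds 160 MW to N15, N8: 80 each.
    N15: 30+80 = 110 > 60
    N8: 10+80 = 90 > 60
Round 2 — N15, N8 trip offline.
  N15 sheds 110 MW: no online neighbours, lost.
  N8 sheds 90 MW to N27: 90 each.
    N27: 10+90 = 100 > 60
Round 3 — N27 trips offline.
  N27 sheds 100 MW to N17, N6: 50 each.
    N17: 90+50 = 140 ≤ 160
    N6: 100+50 = 150 ≤ 150
No further trips.

no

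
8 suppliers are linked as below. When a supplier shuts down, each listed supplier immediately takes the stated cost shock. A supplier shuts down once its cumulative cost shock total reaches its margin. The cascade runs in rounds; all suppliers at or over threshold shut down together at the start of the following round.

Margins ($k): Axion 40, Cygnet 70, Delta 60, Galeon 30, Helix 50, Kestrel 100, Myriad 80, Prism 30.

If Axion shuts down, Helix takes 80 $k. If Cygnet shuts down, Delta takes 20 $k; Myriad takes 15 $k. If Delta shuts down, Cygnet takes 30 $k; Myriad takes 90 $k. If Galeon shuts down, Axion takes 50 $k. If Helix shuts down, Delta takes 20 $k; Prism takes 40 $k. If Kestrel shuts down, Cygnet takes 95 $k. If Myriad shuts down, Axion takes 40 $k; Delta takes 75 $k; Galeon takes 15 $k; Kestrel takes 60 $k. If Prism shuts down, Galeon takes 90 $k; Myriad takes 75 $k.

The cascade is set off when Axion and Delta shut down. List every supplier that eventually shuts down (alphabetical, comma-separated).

Axion, Delta, Galeon, Helix, Myriad, Prism

Round 1 — Axion, Delta shut down (initial).
  Cygnet: +30 → 30 < 70
  Helix: +80 → 80 ≥ 50
  Myriad: +90 → 90 ≥ 80
Round 2 — Helix, Myriad shut down.
  Galeon: +15 → 15 < 30
  Kestrel: +60 → 60 < 100
  Prism: +40 → 40 ≥ 30
Round 3 — Prism shuts down.
  Galeon: +90 → 105 ≥ 30
Round 4 — Galeon shuts down.
No further shutdowns.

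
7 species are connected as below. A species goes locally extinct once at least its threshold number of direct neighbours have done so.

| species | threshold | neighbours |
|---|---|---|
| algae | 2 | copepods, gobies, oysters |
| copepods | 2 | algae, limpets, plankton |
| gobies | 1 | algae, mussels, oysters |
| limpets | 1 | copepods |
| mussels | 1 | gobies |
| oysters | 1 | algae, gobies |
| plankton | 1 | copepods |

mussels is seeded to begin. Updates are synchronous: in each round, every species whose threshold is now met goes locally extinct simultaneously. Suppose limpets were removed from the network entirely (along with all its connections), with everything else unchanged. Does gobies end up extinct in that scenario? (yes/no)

yes

With limpets removed:
Round 1 — mussels goes locally extinct (initial).
Round 2 — checking thresholds:
  gobies: 1 of 3 neighbours ≥ 1, goes locally extinct.
Round 3 — checking thresholds:
  algae: 1 of 3 neighbours < 2, below threshold.
  oysters: 1 of 2 neighbours ≥ 1, goes locally extinct.
Round 4 — checking thresholds:
  algae: 2 of 3 neighbours ≥ 2, goes locally extinct.
Round 5 — no new extinctions; cascade stops.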